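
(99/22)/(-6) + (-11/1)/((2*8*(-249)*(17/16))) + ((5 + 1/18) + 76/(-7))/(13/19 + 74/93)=-482229091/103313420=-4.67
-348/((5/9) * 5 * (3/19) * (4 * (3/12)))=-19836/25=-793.44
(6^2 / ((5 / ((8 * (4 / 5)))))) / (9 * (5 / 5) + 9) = 64 / 25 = 2.56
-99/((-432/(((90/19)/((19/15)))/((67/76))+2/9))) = 281303/274968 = 1.02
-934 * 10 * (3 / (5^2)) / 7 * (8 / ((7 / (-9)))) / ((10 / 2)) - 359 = -36287 / 1225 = -29.62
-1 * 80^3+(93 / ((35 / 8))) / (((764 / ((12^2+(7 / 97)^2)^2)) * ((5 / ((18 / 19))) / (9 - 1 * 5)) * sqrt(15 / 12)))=-512000+1966884061032864 * sqrt(5) / 11244546626215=-511608.87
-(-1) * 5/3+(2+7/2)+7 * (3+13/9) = 689/18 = 38.28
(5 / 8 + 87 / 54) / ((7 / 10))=115 / 36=3.19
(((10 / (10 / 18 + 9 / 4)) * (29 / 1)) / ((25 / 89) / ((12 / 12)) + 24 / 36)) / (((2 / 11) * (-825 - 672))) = -464580 / 1159177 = -0.40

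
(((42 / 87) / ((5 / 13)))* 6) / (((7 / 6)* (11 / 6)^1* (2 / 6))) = 16848 / 1595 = 10.56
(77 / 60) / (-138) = -77 / 8280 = -0.01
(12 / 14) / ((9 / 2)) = 4 / 21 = 0.19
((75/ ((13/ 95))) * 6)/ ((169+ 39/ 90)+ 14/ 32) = 10260000/ 529997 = 19.36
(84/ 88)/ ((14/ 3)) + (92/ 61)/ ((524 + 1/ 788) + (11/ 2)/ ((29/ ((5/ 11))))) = 6667574299/ 32144783748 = 0.21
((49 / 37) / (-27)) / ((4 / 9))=-49 / 444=-0.11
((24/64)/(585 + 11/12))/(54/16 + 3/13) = 0.00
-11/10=-1.10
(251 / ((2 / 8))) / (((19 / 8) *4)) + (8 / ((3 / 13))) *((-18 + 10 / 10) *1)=-27568 / 57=-483.65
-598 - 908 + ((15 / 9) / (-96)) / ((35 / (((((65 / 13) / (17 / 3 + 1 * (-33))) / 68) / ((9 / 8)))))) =-6348476731 / 4215456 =-1506.00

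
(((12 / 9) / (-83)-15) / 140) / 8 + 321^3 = 9224279775941 / 278880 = 33076160.99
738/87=246/29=8.48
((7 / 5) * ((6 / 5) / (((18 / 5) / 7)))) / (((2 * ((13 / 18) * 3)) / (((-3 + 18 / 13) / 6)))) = -0.20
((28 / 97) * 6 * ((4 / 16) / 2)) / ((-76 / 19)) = -21 / 388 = -0.05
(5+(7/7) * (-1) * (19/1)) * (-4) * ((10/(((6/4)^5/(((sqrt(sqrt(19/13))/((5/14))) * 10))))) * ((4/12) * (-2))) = -1003520 * 13^(3/4) * 19^(1/4)/9477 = -1513.56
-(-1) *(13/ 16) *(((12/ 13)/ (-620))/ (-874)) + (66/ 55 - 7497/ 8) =-2028636153/ 2167520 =-935.92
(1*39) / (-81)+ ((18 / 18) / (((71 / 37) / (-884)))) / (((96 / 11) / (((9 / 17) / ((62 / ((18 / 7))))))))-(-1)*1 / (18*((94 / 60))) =-251048429 / 156411864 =-1.61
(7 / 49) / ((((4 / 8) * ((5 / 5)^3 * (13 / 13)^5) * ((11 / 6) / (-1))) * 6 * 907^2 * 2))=-1 / 63343973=-0.00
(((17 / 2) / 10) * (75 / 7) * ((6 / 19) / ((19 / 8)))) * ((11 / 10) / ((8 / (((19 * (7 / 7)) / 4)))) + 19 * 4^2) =112149 / 304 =368.91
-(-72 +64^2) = -4024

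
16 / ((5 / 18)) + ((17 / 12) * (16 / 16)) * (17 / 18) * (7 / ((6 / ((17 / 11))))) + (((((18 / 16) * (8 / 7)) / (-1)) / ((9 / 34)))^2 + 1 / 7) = 292505107 / 3492720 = 83.75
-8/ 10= -4/ 5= -0.80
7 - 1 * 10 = -3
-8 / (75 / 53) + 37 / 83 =-5.21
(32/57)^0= 1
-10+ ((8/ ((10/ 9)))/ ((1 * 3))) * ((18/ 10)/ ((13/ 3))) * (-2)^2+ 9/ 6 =-2933/ 650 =-4.51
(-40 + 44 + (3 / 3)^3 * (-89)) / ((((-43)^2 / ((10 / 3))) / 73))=-62050 / 5547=-11.19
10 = 10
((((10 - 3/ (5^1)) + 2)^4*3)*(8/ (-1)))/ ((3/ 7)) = -591136056/ 625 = -945817.69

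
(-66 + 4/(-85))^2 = 31516996/7225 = 4362.21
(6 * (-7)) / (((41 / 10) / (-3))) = 1260 / 41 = 30.73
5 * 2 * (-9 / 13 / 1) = -90 / 13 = -6.92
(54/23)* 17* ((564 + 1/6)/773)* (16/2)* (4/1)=932.16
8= 8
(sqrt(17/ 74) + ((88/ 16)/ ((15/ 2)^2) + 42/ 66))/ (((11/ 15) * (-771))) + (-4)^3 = -89561177/ 1399365 - 5 * sqrt(1258)/ 209198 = -64.00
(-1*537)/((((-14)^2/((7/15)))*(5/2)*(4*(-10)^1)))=179/14000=0.01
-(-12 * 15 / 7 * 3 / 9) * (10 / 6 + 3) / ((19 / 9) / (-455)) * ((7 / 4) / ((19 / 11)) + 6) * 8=-483686.43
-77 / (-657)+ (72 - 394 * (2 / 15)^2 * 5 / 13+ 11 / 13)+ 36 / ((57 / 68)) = 10207052 / 90155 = 113.22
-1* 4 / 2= -2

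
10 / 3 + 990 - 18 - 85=2671 / 3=890.33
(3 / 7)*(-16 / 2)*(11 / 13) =-264 / 91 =-2.90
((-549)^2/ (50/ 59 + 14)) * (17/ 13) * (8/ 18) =11196489/ 949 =11798.20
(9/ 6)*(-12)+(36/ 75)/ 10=-2244/ 125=-17.95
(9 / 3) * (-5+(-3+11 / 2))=-15 / 2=-7.50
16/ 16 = 1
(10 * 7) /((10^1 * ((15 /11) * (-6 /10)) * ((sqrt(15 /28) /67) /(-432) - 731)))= 48901194574848 /4178194274128891 - 165088 * sqrt(105) /4178194274128891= 0.01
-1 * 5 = -5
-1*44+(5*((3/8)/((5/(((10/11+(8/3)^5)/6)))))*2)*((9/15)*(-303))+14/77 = -18585619/5940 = -3128.89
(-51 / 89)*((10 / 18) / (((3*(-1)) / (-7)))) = -595 / 801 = -0.74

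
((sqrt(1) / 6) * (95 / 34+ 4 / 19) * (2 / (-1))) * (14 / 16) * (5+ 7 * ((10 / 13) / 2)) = -113225 / 16796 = -6.74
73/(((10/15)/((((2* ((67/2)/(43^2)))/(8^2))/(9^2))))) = 4891/6390144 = 0.00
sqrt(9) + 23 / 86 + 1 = 367 / 86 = 4.27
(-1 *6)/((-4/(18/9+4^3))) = 99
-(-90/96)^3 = 3375/4096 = 0.82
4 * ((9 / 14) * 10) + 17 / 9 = 1739 / 63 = 27.60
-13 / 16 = -0.81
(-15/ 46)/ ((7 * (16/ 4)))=-15/ 1288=-0.01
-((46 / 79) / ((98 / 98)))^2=-2116 / 6241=-0.34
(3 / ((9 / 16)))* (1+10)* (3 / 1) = 176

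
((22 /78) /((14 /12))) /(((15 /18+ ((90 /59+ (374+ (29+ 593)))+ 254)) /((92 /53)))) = 716496 /2138204705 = 0.00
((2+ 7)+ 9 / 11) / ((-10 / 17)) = -918 / 55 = -16.69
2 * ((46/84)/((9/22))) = 506/189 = 2.68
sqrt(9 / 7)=3*sqrt(7) / 7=1.13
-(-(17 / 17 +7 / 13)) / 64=5 / 208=0.02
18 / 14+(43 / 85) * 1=1066 / 595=1.79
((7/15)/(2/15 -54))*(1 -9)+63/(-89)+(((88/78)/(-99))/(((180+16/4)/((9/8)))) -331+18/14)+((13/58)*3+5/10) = -8620926539039/26189055984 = -329.18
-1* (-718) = 718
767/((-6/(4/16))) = -767/24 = -31.96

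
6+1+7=14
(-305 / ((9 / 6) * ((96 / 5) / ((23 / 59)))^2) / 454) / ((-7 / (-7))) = -4033625 / 21847090176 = -0.00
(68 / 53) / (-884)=-1 / 689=-0.00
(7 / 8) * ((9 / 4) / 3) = 21 / 32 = 0.66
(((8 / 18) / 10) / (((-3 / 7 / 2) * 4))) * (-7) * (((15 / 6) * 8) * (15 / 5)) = 196 / 9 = 21.78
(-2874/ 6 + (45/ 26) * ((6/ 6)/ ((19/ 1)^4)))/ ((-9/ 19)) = 1623017689/ 1605006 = 1011.22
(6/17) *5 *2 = 60/17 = 3.53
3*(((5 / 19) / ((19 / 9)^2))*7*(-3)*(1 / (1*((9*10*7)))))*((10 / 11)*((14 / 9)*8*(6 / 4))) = -7560 / 75449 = -0.10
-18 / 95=-0.19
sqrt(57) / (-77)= -sqrt(57) / 77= -0.10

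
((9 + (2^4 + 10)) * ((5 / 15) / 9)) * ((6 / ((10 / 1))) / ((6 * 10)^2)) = 7 / 32400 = 0.00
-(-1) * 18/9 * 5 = 10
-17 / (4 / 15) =-255 / 4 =-63.75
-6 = -6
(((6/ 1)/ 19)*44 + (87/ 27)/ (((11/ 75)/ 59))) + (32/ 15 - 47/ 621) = 851522596/ 648945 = 1312.16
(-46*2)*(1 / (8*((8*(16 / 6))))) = -69 / 128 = -0.54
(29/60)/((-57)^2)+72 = 14035709/194940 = 72.00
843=843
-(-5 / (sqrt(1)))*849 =4245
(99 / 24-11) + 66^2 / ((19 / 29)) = 1009547 / 152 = 6641.76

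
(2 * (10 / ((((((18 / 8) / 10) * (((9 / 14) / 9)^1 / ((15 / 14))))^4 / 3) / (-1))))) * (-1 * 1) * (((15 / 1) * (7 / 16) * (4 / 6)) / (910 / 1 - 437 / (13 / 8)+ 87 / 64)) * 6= 232960000000000 / 4810563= 48426764.19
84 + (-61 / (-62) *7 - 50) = 2535 / 62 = 40.89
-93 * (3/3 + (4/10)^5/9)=-872867/9375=-93.11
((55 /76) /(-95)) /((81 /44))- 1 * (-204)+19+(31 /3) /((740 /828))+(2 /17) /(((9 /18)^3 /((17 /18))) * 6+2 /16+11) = 2056911156709 /8768937285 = 234.57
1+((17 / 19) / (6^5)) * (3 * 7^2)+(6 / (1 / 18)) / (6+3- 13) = -1279615 / 49248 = -25.98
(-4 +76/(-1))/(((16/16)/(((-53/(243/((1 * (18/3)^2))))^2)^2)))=-161597050880/531441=-304073.36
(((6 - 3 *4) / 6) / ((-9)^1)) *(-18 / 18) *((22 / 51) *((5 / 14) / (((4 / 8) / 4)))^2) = -8800 / 22491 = -0.39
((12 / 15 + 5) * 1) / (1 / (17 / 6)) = 493 / 30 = 16.43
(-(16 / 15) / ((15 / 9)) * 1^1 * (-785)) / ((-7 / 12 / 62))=-1868928 / 35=-53397.94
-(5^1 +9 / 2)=-19 / 2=-9.50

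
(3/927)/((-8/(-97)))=97/2472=0.04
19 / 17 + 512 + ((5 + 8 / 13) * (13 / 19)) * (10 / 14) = 1166364 / 2261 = 515.86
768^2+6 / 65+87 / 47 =1801918257 / 3055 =589825.94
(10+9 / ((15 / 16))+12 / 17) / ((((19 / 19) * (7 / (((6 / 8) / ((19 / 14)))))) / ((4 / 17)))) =10356 / 27455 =0.38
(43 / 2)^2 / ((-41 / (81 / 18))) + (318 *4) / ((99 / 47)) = 5987231 / 10824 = 553.14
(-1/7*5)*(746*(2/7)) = -7460/49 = -152.24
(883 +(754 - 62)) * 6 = 9450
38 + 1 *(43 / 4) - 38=10.75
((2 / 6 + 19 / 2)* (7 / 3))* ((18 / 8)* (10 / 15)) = 413 / 12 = 34.42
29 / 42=0.69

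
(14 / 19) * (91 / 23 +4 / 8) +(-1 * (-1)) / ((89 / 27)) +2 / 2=178407 / 38893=4.59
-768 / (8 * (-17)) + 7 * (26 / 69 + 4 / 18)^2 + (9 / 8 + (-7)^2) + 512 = 3323309185 / 5827464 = 570.28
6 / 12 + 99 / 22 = 5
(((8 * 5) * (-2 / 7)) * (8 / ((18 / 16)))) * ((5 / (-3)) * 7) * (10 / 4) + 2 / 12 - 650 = 92909 / 54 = 1720.54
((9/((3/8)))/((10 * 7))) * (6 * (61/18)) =244/35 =6.97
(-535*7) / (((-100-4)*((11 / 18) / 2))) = 33705 / 286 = 117.85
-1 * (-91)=91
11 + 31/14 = 185/14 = 13.21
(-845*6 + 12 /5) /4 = -1266.90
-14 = -14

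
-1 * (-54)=54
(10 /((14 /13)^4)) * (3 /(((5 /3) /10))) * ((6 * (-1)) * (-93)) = 358583355 /4802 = 74673.75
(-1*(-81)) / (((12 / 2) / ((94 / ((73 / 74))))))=93906 / 73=1286.38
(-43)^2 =1849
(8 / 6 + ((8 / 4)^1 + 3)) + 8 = 43 / 3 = 14.33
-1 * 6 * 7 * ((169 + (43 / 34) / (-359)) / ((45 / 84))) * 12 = -4851637392 / 30515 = -158991.89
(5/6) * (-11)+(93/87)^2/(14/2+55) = -23081/2523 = -9.15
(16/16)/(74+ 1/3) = 3/223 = 0.01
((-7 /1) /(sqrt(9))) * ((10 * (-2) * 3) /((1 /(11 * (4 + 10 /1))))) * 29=625240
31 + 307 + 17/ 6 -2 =2033/ 6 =338.83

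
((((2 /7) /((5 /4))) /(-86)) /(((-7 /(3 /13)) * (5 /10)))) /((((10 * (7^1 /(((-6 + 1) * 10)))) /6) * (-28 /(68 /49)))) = 0.00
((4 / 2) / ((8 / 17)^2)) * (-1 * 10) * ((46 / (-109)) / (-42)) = -33235 / 36624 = -0.91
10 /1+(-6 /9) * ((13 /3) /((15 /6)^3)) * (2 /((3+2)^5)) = 35155834 /3515625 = 10.00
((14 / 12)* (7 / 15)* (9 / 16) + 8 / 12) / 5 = 467 / 2400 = 0.19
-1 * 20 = -20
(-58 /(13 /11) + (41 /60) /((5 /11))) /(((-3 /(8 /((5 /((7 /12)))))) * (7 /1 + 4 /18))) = 1298759 /633750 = 2.05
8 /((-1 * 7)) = -8 /7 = -1.14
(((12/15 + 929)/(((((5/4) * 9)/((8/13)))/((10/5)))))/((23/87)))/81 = 8628544/1816425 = 4.75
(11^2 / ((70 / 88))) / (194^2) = 1331 / 329315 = 0.00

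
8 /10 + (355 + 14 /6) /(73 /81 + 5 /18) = 290204 /955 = 303.88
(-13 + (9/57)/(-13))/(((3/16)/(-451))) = 23192224/741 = 31298.55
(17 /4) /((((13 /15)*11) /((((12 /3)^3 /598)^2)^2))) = 66846720 /1142933048543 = 0.00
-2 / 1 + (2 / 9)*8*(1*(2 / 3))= -22 / 27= -0.81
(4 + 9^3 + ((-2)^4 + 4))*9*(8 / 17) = 54216 / 17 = 3189.18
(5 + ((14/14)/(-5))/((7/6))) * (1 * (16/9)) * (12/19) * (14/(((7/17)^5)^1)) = 30714346624/4789995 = 6412.19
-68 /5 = -13.60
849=849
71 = 71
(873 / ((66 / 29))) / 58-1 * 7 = -17 / 44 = -0.39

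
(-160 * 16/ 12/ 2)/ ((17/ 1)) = -320/ 51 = -6.27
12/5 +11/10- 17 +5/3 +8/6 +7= -7/2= -3.50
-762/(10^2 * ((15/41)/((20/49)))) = -8.50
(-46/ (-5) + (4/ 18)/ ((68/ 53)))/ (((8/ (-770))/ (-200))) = 27606425/ 153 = 180434.15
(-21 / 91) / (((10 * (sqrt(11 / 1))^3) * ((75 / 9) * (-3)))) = 3 * sqrt(11) / 393250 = 0.00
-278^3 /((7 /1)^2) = -21484952 /49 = -438468.41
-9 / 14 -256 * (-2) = 7159 / 14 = 511.36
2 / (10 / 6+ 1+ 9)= 6 / 35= 0.17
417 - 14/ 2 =410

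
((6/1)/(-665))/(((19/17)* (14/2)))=-102/88445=-0.00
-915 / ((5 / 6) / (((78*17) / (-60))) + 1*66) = -606645 / 43733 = -13.87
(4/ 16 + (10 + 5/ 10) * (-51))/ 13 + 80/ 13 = -1821/ 52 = -35.02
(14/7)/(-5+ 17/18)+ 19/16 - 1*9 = -8.31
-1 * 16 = -16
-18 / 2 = -9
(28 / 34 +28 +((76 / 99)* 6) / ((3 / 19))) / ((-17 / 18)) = -195212 / 3179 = -61.41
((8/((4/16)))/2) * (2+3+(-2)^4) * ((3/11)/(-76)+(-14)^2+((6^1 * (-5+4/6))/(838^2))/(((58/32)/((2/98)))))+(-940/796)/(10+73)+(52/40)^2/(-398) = 1620387218841757935431/24605462595359800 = 65854.78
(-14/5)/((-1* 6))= 7/15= 0.47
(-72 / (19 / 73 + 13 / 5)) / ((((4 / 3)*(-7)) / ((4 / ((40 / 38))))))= 4161 / 406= 10.25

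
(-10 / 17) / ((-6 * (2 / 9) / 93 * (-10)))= -279 / 68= -4.10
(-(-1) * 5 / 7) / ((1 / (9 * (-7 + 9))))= 90 / 7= 12.86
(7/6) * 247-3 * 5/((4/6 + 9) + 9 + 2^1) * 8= 52519/186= 282.36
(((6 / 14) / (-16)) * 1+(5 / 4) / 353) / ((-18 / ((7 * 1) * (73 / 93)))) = 67087 / 9454752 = 0.01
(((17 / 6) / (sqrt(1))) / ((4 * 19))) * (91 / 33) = 1547 / 15048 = 0.10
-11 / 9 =-1.22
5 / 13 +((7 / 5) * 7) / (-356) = 8263 / 23140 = 0.36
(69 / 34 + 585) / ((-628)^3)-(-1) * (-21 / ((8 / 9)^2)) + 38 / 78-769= -261119475256415 / 328414599552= -795.09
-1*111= -111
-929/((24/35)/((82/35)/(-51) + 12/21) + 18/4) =-871402/5445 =-160.04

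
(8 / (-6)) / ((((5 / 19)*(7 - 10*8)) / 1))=76 / 1095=0.07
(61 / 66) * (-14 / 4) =-427 / 132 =-3.23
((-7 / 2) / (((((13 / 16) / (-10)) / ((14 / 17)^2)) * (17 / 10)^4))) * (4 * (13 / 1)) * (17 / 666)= 2195200000 / 472812381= 4.64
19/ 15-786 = -11771/ 15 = -784.73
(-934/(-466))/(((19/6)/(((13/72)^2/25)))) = 78923/95623200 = 0.00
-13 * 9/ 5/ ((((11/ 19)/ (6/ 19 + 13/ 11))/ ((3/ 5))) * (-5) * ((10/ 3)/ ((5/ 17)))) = 329589/ 514250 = 0.64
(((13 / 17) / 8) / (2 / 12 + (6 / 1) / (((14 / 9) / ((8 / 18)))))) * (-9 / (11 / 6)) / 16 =-7371 / 472736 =-0.02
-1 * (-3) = 3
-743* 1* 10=-7430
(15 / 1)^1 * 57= 855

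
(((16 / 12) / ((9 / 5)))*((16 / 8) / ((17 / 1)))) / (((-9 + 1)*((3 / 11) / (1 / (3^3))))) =-55 / 37179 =-0.00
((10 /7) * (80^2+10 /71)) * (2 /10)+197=1006729 /497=2025.61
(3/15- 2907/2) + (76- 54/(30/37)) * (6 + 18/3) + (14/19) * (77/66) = -152719/114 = -1339.64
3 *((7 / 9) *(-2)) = -4.67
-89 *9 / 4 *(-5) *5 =20025 / 4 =5006.25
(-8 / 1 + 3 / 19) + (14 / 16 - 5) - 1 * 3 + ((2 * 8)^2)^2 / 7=9945547 / 1064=9347.32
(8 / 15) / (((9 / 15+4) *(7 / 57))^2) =1.67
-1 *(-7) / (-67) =-7 / 67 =-0.10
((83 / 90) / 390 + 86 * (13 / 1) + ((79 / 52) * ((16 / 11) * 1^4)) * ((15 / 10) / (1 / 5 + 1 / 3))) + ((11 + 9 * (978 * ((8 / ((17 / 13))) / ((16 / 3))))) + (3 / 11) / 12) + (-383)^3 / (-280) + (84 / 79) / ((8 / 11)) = 211882.71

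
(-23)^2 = 529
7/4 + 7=35/4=8.75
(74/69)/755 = 74/52095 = 0.00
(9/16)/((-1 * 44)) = -9/704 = -0.01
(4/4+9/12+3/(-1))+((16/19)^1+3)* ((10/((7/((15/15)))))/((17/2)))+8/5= 45027/45220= 1.00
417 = 417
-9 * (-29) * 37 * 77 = 743589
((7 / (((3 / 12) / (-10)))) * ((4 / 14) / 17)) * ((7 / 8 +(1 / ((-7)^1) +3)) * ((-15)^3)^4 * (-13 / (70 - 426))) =-1762604000244140625 / 21182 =-83212350120108.61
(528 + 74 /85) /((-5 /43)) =-1933022 /425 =-4548.29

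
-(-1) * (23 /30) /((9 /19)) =437 /270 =1.62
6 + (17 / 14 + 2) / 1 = 129 / 14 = 9.21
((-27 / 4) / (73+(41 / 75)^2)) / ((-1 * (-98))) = -151875 / 161623952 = -0.00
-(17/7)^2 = -5.90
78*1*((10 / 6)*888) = 115440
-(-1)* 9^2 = 81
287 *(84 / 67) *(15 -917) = -21745416 / 67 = -324558.45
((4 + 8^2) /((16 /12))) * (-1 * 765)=-39015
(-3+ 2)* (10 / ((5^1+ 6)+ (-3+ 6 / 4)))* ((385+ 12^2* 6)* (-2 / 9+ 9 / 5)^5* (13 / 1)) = -117181087888748 / 701206875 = -167113.43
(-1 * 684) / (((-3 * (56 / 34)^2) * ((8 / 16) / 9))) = 148257 / 98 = 1512.83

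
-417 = -417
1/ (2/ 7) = 7/ 2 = 3.50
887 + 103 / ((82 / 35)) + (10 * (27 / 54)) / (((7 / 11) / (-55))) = 286323 / 574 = 498.82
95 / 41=2.32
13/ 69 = 0.19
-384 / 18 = -64 / 3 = -21.33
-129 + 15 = -114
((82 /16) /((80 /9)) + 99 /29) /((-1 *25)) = -74061 /464000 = -0.16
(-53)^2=2809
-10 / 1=-10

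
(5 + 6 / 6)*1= 6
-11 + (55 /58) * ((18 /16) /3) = -4939 /464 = -10.64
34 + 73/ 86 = 2997/ 86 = 34.85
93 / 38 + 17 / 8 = 695 / 152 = 4.57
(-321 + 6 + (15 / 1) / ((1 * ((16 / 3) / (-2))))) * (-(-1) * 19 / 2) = -48735 / 16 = -3045.94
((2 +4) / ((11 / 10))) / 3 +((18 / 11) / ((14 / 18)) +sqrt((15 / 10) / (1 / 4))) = sqrt(6) +302 / 77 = 6.37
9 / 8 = 1.12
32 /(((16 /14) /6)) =168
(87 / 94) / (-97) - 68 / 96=-0.72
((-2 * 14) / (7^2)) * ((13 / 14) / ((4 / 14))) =-13 / 7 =-1.86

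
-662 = -662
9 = 9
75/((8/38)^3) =514425/64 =8037.89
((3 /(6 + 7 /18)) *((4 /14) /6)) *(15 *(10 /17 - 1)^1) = -54 /391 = -0.14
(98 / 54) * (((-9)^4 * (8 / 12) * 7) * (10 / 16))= 138915 / 4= 34728.75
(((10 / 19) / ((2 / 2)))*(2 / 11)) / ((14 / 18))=180 / 1463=0.12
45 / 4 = 11.25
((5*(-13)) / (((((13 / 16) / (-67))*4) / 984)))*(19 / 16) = 1565790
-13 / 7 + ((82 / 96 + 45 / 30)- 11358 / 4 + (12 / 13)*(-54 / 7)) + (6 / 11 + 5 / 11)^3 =-12427501 / 4368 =-2845.12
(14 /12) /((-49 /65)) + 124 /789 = -15359 /11046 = -1.39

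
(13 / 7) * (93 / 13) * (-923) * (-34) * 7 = 2918526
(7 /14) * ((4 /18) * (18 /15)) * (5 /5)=2 /15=0.13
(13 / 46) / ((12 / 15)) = 65 / 184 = 0.35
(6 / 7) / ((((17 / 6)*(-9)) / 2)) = -8 / 119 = -0.07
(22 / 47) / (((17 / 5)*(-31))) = -110 / 24769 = -0.00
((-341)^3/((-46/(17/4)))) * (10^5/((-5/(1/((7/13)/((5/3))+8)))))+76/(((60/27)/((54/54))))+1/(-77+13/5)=-203740968462036959/23143980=-8803194976.06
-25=-25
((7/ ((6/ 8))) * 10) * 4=1120/ 3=373.33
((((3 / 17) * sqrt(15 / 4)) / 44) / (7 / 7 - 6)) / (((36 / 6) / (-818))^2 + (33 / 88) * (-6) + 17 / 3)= -1505529 * sqrt(15) / 12825636230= -0.00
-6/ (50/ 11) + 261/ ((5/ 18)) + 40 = 24457/ 25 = 978.28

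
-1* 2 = -2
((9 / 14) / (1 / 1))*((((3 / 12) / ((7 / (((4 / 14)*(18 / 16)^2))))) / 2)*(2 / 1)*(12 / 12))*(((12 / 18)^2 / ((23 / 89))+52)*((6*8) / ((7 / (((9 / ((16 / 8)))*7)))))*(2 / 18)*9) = 1519965 / 15778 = 96.33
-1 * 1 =-1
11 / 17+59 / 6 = 1069 / 102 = 10.48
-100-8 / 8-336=-437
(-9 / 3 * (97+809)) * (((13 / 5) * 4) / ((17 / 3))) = -424008 / 85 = -4988.33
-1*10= -10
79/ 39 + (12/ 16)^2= 1615/ 624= 2.59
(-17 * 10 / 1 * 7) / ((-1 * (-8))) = -595 / 4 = -148.75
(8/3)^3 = 512/27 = 18.96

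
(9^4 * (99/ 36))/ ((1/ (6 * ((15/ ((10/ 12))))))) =1948617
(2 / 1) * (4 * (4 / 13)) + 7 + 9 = 240 / 13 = 18.46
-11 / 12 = -0.92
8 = 8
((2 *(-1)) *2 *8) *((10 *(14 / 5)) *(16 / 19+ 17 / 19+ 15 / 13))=-639744 / 247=-2590.06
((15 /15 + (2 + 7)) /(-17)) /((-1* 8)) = 5 /68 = 0.07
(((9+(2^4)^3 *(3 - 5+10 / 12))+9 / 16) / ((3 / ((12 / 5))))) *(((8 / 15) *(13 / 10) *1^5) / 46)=-57.51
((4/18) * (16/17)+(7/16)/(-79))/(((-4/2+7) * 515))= 39377/497984400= 0.00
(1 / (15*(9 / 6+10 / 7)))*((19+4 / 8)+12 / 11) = 1057 / 2255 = 0.47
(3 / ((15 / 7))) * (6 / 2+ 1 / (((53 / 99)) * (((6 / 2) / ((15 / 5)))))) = 1806 / 265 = 6.82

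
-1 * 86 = -86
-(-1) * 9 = 9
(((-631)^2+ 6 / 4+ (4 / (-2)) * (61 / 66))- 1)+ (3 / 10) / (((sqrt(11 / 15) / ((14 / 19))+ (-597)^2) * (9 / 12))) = 9813995129047164027697 / 24648391899263154- 532 * sqrt(165) / 1867302416610845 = 398159.65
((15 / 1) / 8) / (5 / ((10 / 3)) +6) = 1 / 4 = 0.25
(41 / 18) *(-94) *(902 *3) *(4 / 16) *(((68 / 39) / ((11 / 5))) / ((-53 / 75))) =335779750 / 2067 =162447.87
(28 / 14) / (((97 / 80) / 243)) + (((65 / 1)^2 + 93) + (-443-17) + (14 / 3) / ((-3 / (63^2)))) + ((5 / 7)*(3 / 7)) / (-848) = -7719199599 / 4030544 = -1915.18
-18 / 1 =-18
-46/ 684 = -23/ 342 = -0.07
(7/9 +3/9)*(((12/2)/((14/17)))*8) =1360/21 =64.76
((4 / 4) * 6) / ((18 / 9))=3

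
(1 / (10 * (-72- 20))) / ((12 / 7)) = -7 / 11040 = -0.00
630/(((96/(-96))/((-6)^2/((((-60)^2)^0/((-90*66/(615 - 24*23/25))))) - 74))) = 16703820/61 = 273833.11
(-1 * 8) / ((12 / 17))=-34 / 3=-11.33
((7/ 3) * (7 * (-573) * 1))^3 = -819763055279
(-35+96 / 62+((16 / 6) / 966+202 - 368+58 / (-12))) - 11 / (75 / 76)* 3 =-533912143 / 2245950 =-237.72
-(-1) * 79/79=1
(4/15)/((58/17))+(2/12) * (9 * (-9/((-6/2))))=3983/870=4.58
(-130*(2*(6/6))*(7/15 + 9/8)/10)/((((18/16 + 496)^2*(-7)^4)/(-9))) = 0.00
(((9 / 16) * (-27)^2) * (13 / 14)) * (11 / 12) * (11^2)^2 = 4578840981 / 896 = 5110313.59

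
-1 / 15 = -0.07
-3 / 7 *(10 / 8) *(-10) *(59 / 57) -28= -22.45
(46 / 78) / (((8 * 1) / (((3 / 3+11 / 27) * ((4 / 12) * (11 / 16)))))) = 0.02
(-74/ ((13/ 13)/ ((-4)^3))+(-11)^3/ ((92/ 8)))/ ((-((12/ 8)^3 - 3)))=-12320.70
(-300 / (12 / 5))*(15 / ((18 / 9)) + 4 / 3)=-6625 / 6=-1104.17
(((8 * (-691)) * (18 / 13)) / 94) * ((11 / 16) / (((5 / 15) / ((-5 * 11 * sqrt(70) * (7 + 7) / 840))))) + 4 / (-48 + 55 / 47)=-188 / 2201 + 752499 * sqrt(70) / 4888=1287.94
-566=-566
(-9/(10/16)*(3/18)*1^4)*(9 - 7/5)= -456/25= -18.24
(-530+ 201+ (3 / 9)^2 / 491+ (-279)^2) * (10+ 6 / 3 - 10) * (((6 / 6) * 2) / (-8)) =-342525529 / 8838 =-38756.00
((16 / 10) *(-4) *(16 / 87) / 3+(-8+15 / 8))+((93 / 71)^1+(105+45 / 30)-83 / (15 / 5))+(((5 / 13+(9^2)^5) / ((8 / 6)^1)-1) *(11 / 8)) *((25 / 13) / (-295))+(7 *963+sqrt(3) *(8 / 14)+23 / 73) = -25286448250414939931 / 1079071989840+4 *sqrt(3) / 7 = -23433512.70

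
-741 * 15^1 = -11115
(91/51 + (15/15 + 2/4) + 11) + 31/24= 6355/408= 15.58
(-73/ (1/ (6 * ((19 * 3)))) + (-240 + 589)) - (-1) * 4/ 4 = -24616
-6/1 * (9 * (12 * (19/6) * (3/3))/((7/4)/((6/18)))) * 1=-2736/7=-390.86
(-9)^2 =81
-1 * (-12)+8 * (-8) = -52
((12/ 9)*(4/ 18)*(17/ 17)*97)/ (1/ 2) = 57.48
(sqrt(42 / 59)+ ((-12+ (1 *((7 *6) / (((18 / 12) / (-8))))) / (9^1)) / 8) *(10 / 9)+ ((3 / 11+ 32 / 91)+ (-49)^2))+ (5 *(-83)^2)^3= sqrt(2478) / 59+ 3313581551835796816 / 81081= 40867546673522.34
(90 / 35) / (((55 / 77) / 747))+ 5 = 13471 / 5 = 2694.20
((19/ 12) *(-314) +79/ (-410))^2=93560127376/ 378225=247366.32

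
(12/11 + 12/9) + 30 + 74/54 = 10037/297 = 33.79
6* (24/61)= 144/61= 2.36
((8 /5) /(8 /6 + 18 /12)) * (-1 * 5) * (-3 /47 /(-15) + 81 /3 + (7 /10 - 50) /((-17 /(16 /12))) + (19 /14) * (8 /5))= -153472 /1645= -93.30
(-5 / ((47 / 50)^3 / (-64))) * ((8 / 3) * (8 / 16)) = 513.69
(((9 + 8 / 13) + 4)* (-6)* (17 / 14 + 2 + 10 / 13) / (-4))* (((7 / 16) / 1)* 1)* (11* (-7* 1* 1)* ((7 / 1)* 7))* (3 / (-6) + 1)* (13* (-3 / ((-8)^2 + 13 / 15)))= 9337568625 / 231296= 40370.64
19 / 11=1.73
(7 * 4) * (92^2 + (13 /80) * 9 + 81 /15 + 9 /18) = 4743963 /20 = 237198.15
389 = 389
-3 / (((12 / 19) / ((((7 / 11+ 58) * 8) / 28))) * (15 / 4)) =-1634 / 77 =-21.22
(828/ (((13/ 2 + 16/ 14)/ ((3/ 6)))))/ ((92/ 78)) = 4914/ 107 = 45.93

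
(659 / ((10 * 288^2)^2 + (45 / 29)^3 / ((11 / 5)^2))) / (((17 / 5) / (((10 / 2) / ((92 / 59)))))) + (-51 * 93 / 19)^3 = -13552063535013325019527090711477 / 871177916520182518365636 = -15556022.80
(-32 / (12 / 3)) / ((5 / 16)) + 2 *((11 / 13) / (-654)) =-544183 / 21255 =-25.60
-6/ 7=-0.86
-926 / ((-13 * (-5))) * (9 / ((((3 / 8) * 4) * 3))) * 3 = -5556 / 65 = -85.48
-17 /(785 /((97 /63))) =-1649 /49455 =-0.03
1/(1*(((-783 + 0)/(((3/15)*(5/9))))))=-1/7047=-0.00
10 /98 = 5 /49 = 0.10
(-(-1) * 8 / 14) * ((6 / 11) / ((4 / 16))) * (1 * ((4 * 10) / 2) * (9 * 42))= 103680 / 11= 9425.45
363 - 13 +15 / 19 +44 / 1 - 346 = 927 / 19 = 48.79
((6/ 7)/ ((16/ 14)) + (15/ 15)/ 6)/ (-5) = -11/ 60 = -0.18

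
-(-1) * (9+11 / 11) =10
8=8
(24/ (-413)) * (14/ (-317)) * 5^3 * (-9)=-54000/ 18703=-2.89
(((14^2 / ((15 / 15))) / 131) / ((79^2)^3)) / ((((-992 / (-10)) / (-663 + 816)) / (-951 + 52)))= -1087065 / 127377826693004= -0.00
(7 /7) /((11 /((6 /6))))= 1 /11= 0.09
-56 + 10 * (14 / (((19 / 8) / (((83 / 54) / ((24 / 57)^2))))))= 49147 / 108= 455.06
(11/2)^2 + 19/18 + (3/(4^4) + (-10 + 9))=69851/2304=30.32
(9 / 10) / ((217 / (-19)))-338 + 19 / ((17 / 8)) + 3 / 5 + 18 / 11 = -326.90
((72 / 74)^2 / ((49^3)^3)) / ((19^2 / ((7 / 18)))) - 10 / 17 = -1149680936871035841406 / 1954457592680760932471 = -0.59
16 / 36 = 0.44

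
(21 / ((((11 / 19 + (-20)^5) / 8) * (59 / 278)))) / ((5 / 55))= -3253712 / 1195733117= -0.00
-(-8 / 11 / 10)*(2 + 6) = 32 / 55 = 0.58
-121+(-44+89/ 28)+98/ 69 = -309895/ 1932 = -160.40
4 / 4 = 1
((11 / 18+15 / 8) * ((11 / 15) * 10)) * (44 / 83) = 9.66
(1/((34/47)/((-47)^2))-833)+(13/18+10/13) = 4419775/1989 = 2222.11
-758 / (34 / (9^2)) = -1805.82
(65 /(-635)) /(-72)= 13 /9144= 0.00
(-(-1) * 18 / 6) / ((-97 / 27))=-81 / 97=-0.84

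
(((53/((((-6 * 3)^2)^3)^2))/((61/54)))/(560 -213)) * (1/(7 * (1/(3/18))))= 53/19045172106059452416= 0.00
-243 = -243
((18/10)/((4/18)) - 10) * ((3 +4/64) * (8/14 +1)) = -1463/160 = -9.14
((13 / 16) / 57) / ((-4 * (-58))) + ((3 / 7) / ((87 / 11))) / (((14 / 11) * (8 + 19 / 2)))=905111 / 362866560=0.00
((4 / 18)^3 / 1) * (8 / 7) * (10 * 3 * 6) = 1280 / 567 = 2.26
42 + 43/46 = 1975/46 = 42.93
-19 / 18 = -1.06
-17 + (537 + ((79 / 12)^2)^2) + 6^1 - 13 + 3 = 49649857 / 20736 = 2394.38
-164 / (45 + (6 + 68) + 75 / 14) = -2296 / 1741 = -1.32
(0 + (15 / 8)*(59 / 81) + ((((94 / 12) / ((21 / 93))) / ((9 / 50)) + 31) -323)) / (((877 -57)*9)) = -148039 / 11158560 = -0.01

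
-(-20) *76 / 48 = 95 / 3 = 31.67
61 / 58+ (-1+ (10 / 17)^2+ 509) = 8538525 / 16762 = 509.40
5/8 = 0.62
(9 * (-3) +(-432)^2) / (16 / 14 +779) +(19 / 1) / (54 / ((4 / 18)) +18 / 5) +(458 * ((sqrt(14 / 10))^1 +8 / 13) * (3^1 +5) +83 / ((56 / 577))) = 16417652671171 / 4901924664 +3664 * sqrt(35) / 5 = 7684.53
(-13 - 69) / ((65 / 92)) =-7544 / 65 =-116.06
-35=-35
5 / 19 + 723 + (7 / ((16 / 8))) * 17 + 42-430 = 15001 / 38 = 394.76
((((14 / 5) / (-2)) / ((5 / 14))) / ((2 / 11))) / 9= -539 / 225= -2.40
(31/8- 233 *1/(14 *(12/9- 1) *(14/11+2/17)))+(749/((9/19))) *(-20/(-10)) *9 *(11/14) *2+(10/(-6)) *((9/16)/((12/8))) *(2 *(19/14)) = 162679857/3640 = 44692.27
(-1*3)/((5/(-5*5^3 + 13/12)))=7487/20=374.35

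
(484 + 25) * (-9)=-4581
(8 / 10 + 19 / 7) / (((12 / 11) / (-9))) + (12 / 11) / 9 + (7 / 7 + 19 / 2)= -84877 / 4620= -18.37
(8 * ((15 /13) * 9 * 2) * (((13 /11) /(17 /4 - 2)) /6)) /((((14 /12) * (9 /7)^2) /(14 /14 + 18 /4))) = 41.48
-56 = -56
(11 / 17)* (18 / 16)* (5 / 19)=495 / 2584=0.19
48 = 48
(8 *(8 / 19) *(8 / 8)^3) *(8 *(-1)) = -512 / 19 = -26.95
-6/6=-1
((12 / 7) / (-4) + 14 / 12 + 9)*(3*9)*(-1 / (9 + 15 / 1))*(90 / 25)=-11043 / 280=-39.44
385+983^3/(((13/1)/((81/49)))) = 76939074292/637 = 120783476.13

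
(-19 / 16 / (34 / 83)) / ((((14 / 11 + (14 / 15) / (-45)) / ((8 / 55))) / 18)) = -23085 / 3808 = -6.06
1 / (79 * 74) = 1 / 5846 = 0.00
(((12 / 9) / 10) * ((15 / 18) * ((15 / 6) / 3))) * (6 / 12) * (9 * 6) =5 / 2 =2.50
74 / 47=1.57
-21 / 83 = -0.25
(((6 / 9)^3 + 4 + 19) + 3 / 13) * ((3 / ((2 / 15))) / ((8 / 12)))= 20645 / 26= 794.04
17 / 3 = 5.67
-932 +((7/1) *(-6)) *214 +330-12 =-9602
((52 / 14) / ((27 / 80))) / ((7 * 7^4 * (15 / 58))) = 24128 / 9529569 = 0.00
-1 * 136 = -136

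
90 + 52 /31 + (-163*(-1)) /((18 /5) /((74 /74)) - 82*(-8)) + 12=10625037 /102238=103.92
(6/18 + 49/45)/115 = 64/5175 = 0.01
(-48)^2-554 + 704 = 2454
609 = 609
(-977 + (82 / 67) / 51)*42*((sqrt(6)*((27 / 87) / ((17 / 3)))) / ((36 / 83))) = -12691.16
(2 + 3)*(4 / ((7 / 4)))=80 / 7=11.43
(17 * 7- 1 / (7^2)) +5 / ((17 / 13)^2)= 1726275 / 14161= 121.90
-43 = -43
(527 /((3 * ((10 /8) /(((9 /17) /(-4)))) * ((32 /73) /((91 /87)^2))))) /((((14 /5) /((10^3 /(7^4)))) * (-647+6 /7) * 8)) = 47805875 /35786554944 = 0.00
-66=-66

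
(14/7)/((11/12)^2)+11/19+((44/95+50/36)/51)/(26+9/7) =5966804519/2015510310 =2.96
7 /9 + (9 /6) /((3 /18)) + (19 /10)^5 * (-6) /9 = -3028297 /450000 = -6.73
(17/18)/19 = 17/342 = 0.05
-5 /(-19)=5 /19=0.26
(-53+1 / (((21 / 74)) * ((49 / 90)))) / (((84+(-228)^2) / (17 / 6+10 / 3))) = -590483 / 107155944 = -0.01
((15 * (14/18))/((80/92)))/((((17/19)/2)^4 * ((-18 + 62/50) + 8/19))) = -39865193900/1944619443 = -20.50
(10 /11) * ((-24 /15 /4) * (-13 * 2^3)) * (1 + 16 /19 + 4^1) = 46176 /209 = 220.94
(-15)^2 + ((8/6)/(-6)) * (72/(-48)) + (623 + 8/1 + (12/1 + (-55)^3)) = -165506.67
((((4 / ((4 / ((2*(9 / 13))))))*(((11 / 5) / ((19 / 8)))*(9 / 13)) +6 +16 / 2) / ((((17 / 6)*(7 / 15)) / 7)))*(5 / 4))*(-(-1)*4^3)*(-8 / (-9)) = 305953280 / 54587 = 5604.87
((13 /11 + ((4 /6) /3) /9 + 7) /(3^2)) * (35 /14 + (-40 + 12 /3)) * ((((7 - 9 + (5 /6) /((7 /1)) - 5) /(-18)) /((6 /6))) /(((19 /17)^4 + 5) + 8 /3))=-739068225211 /583994091681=-1.27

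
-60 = -60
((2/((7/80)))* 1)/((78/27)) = 720/91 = 7.91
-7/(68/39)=-273/68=-4.01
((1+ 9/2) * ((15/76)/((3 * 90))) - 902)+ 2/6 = -2466949/2736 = -901.66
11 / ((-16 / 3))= -33 / 16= -2.06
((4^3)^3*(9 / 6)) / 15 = 131072 / 5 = 26214.40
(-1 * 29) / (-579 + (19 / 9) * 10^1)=0.05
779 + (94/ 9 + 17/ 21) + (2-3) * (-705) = 94201/ 63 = 1495.25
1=1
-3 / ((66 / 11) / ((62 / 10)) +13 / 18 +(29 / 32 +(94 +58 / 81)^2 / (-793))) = 0.34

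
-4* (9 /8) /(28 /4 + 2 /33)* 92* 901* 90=-1107851580 /233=-4754727.81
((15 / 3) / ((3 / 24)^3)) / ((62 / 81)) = 103680 / 31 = 3344.52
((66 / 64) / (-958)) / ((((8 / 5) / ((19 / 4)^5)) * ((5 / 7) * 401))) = -571978869 / 100704714752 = -0.01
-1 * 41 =-41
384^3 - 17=56623087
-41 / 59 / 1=-41 / 59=-0.69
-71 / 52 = -1.37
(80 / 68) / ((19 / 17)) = 20 / 19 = 1.05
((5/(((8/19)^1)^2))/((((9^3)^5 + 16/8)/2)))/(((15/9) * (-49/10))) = -5415/161418647562206384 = -0.00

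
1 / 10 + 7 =71 / 10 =7.10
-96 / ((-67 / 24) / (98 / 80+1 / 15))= 2976 / 67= 44.42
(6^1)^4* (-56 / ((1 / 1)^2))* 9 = -653184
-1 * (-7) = 7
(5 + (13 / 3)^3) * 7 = 604.59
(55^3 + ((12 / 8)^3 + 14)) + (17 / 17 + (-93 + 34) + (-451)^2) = 2957883 / 8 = 369735.38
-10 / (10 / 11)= -11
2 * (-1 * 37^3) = -101306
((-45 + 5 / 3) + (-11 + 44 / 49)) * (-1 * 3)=7855 / 49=160.31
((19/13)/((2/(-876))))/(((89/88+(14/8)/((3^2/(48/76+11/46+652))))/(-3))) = 15.01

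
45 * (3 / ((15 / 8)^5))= 32768 / 5625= 5.83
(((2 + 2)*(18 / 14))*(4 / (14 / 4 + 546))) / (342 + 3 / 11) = 1056 / 9654715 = 0.00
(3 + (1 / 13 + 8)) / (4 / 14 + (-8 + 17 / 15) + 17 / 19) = -17955 / 9217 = -1.95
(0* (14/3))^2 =0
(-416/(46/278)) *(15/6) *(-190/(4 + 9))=2112800/23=91860.87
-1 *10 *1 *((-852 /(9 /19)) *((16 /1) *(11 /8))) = 1187120 /3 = 395706.67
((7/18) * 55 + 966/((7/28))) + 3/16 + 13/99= 6154961/1584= 3885.71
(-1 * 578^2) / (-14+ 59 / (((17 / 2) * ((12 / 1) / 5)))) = 34076568 / 1133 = 30076.41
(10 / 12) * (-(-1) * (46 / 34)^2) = 2645 / 1734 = 1.53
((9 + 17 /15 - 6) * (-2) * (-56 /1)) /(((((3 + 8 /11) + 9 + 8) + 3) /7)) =534688 /3915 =136.57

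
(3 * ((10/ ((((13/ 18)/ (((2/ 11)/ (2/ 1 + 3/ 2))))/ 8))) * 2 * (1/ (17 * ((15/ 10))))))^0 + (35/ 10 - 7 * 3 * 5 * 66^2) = -457375.50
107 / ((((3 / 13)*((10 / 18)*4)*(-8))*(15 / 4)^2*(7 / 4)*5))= -2782 / 13125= -0.21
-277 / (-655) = 277 / 655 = 0.42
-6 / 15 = -2 / 5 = -0.40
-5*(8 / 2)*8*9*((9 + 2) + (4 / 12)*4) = -17760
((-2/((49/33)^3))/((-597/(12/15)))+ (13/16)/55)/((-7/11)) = -64244879/2622160912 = -0.02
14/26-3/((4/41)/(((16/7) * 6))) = -38327/91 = -421.18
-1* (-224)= 224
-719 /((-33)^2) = -719 /1089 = -0.66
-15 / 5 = -3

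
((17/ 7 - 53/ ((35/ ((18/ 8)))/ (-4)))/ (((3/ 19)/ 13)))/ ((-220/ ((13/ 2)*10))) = -902291/ 2310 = -390.60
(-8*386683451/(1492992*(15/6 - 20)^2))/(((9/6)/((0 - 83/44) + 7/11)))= 7891499/1399680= 5.64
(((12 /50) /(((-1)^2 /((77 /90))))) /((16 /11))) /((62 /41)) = 34727 /372000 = 0.09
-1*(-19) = 19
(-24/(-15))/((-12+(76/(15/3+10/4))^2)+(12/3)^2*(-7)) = -90/1199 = -0.08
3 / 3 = 1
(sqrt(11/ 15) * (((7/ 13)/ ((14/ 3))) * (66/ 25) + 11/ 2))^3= 590817160087 * sqrt(165)/ 61790625000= 122.82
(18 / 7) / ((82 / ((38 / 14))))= 171 / 2009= 0.09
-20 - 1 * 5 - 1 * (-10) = -15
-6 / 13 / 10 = -3 / 65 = -0.05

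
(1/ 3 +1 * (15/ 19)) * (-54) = -1152/ 19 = -60.63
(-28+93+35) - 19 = 81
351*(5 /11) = 1755 /11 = 159.55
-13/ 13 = -1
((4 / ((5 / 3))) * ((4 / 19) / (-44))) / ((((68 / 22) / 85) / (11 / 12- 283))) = 3385 / 38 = 89.08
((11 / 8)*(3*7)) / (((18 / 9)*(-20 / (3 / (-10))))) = 693 / 3200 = 0.22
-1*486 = -486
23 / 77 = 0.30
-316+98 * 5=174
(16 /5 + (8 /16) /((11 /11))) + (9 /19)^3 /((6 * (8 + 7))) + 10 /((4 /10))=984307 /34295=28.70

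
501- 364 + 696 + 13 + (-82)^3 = -550522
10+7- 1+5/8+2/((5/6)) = 19.02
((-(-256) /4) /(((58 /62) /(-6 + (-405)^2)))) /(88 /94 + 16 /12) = 716927049 /145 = 4944324.48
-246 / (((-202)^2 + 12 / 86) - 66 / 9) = -15867 / 2631394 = -0.01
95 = 95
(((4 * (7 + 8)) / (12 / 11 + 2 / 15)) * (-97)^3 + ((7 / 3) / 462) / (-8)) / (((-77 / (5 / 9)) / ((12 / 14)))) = 35780432292505 / 129347064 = 276623.46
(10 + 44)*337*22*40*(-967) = -15485770080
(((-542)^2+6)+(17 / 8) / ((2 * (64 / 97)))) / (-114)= -100274043 / 38912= -2576.94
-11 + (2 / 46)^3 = -133836 / 12167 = -11.00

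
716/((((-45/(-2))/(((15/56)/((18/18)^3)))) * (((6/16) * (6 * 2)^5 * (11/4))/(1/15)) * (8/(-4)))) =-179/161663040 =-0.00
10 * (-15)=-150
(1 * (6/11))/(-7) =-0.08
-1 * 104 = -104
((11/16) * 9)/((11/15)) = 135/16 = 8.44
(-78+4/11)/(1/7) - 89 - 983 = -1615.45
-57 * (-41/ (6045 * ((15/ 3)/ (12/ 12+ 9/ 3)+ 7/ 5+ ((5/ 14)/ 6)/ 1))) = 0.14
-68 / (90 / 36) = -27.20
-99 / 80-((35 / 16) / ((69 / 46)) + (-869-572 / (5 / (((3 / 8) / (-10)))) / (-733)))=762006293 / 879600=866.31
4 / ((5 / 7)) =28 / 5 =5.60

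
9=9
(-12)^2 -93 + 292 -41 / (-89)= 30568 / 89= 343.46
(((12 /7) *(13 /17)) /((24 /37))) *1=2.02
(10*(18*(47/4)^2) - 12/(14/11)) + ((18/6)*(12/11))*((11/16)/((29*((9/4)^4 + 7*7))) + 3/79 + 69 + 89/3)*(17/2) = 371909256179787/13481022940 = 27587.61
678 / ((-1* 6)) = -113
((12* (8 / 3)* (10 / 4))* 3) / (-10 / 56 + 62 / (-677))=-1516480 / 1707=-888.39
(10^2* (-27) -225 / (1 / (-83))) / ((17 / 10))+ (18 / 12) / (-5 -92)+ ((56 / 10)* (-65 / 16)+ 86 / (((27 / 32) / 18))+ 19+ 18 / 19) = 4221754771 / 375972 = 11228.91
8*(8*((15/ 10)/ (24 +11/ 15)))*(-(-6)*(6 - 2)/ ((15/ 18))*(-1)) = -41472/ 371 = -111.78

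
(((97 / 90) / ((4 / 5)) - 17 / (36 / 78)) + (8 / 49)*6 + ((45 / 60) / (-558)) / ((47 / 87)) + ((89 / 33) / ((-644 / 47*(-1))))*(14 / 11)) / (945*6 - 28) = -9424673459 / 1552140648828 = -0.01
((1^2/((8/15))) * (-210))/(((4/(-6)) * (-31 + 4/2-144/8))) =-4725/376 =-12.57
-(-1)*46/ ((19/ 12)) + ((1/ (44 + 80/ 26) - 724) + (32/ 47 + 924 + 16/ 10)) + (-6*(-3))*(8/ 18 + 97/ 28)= 5771162701/ 19128060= 301.71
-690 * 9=-6210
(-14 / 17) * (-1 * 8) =112 / 17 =6.59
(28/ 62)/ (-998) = -7/ 15469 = -0.00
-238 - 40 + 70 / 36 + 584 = 5543 / 18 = 307.94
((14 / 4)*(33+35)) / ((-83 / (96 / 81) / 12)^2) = 3899392 / 558009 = 6.99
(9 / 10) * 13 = 117 / 10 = 11.70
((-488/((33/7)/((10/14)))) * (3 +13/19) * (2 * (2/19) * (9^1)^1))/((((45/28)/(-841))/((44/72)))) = 1608799360/9747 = 165055.85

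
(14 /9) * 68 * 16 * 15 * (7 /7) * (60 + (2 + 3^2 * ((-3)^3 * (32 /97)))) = -461147.49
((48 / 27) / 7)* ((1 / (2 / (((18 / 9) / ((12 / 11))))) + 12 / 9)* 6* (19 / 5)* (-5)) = -65.14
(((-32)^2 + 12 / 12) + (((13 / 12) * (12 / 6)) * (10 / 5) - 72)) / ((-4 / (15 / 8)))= -448.75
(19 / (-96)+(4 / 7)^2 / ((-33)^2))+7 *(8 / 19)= 89211533 / 32443488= 2.75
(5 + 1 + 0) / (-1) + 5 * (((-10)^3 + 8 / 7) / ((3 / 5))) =-174926 / 21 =-8329.81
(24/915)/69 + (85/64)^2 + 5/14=1280081051/603402240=2.12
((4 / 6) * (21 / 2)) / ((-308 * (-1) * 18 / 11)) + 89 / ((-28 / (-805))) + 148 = 194887 / 72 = 2706.76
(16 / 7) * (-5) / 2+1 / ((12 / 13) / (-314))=-14527 / 42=-345.88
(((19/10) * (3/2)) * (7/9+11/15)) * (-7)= -2261/75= -30.15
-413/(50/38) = -313.88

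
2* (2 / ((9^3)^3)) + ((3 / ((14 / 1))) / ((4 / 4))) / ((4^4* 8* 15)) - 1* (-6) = 333243995812169 / 55540601303040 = 6.00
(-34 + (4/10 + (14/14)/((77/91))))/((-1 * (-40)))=-1783/2200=-0.81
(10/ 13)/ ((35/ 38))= 76/ 91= 0.84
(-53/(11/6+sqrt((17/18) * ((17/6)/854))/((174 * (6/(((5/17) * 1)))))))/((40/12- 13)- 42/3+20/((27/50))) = -263732524558272/121975524684767+44818920 * sqrt(2562)/121975524684767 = -2.16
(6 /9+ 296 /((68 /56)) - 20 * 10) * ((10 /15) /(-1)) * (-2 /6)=9.87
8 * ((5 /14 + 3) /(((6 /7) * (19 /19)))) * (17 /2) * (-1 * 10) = -7990 /3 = -2663.33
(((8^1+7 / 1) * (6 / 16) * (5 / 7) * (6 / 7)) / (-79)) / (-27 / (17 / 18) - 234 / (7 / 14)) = 0.00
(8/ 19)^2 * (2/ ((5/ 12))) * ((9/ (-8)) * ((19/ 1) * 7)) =-12096/ 95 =-127.33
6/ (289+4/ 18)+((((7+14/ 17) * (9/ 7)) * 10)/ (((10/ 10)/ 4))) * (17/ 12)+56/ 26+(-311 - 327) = -2227466/ 33839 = -65.83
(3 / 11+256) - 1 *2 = 2797 / 11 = 254.27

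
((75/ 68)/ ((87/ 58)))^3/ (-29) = -15625/ 1139816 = -0.01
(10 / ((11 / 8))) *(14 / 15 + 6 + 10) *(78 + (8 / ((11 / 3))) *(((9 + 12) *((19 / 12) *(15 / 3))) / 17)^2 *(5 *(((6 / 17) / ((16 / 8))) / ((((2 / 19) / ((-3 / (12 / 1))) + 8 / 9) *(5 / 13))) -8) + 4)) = -469323892313 / 594473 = -789478.90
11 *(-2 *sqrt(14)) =-22 *sqrt(14) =-82.32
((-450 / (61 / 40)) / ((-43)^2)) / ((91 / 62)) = -1116000 / 10263799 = -0.11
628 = 628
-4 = -4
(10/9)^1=10/9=1.11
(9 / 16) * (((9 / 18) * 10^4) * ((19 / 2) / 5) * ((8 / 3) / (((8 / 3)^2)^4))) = 46747125 / 8388608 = 5.57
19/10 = 1.90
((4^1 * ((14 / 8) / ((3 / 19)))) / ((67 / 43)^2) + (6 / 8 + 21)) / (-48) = -2155297 / 2585664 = -0.83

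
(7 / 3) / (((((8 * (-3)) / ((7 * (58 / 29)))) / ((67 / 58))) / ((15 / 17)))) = -16415 / 11832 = -1.39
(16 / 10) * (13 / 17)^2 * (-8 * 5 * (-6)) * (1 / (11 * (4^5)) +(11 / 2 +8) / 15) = 25701351 / 127160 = 202.12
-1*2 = -2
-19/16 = -1.19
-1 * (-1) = 1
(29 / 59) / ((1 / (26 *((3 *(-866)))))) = -1958892 / 59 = -33201.56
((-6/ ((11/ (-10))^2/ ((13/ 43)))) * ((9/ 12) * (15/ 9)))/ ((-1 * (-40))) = -975/ 20812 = -0.05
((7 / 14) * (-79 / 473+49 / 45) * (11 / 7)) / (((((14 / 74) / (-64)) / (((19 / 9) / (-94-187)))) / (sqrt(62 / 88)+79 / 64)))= 220708256 * sqrt(341) / 2637658485+544873507 / 239787135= 3.82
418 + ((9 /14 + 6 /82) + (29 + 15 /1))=265599 /574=462.72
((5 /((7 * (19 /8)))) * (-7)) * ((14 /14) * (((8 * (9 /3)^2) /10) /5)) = -288 /95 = -3.03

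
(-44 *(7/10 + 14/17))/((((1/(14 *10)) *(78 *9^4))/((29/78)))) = -1156694/169647777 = -0.01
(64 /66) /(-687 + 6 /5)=-160 /113157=-0.00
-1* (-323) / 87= 323 / 87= 3.71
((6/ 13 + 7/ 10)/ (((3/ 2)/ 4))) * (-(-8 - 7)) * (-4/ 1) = -2416/ 13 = -185.85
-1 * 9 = -9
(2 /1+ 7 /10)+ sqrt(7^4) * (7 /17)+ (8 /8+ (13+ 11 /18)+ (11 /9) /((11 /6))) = 29188 /765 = 38.15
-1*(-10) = 10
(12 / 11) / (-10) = -6 / 55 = -0.11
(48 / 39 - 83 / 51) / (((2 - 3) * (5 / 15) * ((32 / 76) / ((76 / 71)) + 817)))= 0.00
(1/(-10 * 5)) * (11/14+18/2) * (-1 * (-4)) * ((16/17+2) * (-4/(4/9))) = 2466/119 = 20.72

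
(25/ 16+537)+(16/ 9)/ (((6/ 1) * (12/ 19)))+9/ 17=11887609/ 22032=539.56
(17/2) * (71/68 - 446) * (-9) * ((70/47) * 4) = 9530955/47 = 202786.28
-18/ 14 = -9/ 7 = -1.29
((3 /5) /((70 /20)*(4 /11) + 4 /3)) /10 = 99 /4300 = 0.02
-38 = -38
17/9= 1.89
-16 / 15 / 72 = -2 / 135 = -0.01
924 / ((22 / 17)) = 714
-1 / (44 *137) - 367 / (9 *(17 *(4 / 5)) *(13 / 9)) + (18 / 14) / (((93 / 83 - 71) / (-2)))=-13786461341 / 6760854100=-2.04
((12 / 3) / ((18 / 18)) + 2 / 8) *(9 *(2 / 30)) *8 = 102 / 5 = 20.40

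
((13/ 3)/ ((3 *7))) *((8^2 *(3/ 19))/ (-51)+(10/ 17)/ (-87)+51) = 18556109/ 1770363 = 10.48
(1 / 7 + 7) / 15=0.48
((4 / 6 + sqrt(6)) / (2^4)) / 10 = 1 / 240 + sqrt(6) / 160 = 0.02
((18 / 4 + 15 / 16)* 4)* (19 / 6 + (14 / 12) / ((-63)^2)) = 156223 / 2268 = 68.88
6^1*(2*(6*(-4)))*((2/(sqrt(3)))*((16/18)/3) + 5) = -1538.53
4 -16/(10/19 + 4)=20/43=0.47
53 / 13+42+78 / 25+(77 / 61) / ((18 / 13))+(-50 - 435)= -155191003 / 356850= -434.89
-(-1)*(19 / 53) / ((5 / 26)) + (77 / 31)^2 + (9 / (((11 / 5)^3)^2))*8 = 3910968434559 / 451154582065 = 8.67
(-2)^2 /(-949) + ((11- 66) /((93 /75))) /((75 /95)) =-4958897 /88257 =-56.19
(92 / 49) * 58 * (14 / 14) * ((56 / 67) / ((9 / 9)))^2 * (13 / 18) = 2219776 / 40401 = 54.94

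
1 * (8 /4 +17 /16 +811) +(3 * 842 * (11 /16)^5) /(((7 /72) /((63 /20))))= 17543008453 /1310720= 13384.25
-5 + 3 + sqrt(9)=1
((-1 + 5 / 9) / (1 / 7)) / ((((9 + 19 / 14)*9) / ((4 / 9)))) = -1568 / 105705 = -0.01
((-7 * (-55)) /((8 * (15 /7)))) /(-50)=-539 /1200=-0.45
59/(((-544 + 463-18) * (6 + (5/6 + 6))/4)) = -472/2541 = -0.19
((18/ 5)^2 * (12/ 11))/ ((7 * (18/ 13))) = 1.46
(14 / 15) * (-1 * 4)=-56 / 15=-3.73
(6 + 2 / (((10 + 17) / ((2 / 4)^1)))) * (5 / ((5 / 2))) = 326 / 27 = 12.07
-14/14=-1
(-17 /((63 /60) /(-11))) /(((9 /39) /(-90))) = -486200 /7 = -69457.14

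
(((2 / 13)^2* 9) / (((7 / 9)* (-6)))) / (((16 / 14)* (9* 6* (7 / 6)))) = -3 / 4732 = -0.00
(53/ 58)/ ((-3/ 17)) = -901/ 174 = -5.18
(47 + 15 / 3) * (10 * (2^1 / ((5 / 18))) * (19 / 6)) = 11856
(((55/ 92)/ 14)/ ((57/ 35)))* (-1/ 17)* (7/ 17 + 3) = -7975/ 1515516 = -0.01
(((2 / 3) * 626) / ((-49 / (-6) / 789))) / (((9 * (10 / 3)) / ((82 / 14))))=13500316 / 1715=7871.90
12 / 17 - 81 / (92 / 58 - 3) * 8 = 319956 / 697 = 459.05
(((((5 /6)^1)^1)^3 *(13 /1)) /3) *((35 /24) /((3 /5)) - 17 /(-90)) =306475 /46656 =6.57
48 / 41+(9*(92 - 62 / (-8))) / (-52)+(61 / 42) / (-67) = -193366633 / 11998896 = -16.12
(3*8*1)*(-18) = -432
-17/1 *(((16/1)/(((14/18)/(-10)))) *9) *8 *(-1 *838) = -1477025280/7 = -211003611.43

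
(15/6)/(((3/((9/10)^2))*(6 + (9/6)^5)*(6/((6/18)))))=2/725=0.00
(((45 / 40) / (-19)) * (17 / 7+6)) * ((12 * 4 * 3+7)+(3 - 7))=-73.36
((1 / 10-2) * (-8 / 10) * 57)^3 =10161910296 / 15625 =650362.26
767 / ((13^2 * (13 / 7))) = 413 / 169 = 2.44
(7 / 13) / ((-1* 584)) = -7 / 7592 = -0.00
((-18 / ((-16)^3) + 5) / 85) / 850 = 10249 / 147968000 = 0.00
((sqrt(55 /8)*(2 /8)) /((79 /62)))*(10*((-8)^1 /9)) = -310*sqrt(110) /711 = -4.57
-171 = -171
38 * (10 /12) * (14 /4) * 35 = 23275 /6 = 3879.17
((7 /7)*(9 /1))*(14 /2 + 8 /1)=135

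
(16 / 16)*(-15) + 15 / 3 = -10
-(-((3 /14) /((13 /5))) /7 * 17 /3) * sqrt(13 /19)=85 * sqrt(247) /24206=0.06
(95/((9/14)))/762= 0.19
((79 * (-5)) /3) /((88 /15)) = -1975 /88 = -22.44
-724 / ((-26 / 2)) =724 / 13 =55.69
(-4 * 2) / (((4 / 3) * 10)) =-3 / 5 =-0.60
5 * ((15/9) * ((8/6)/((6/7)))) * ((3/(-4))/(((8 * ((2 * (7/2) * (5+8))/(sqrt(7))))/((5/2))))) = -125 * sqrt(7)/3744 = -0.09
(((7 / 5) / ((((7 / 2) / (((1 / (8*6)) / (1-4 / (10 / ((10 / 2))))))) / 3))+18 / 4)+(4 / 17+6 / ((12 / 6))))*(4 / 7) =749 / 170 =4.41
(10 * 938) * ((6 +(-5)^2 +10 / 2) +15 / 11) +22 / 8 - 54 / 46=354678155 / 1012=350472.49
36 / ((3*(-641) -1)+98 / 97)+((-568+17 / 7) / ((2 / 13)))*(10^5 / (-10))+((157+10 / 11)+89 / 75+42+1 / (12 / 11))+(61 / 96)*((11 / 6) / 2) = 1520670477925500911 / 41364892800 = 36762345.43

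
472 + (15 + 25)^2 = 2072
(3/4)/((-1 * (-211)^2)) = -3/178084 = -0.00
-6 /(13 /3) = -18 /13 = -1.38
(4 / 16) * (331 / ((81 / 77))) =25487 / 324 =78.66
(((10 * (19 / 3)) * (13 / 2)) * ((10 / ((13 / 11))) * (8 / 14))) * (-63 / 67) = -1871.64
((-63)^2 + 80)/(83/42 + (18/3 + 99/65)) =11053770/25933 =426.24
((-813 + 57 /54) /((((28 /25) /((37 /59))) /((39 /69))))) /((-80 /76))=667832425 /2735712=244.12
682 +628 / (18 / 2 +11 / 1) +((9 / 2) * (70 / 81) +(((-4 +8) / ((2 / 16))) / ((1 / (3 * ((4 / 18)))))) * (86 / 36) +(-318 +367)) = 110329 / 135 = 817.25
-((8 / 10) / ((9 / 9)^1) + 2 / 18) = -0.91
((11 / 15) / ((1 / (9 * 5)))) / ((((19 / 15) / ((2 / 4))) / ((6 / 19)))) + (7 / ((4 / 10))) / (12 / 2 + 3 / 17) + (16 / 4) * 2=32375 / 2166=14.95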